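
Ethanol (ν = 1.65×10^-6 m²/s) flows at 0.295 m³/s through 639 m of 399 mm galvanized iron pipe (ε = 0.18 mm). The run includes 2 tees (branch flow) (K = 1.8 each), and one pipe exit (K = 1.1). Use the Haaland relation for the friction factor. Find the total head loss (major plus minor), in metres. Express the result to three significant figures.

H_L ≈ 9.13 m

V = 4Q/(πD²) = 2.359 m/s; V²/2g = 0.2837 m
Re = 5.71×10^5, ε/D = 4.51×10^-4 → f = 0.01716 (Haaland)
Major: h_f = f(L/D)·V²/2g = 0.01716·1602·0.2837 = 7.795 m
Minor: ΣK = 4.70; h_m = ΣK·V²/2g = 1.333 m
Total H_L = 7.795 + 1.333 = 9.128 m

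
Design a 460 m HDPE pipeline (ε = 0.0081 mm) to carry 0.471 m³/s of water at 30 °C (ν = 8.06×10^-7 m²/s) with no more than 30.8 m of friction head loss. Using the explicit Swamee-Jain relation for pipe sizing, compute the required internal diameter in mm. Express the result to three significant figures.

Swamee-Jain (Type III): D = 0.66·[ε^1.25·(LQ²/(gh_f))^4.75 + ν·Q^9.4·(L/(gh_f))^5.2]^0.04
LQ²/(gh_f) = 0.3377; L/(gh_f) = 1.522
Term 1 = ε^1.25·(…)^4.75 = 2.49×10^-9; Term 2 = ν·Q^9.4·(…)^5.2 = 6.05×10^-9
D = 0.66·(2.49×10^-9 + 6.05×10^-9)^0.04 = 0.3139 m = 314 mm
Check: V = 6.09 m/s, Re = 2.37×10^6, f = 0.01105, h_f = 30.6 m ≈ 30.8 m ✓

D ≈ 314 mm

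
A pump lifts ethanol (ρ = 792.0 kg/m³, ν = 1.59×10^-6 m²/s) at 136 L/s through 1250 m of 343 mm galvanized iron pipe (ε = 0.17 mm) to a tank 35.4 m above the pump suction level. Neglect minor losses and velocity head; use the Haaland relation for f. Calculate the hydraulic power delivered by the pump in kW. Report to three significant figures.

P_hyd ≈ 45.1 kW

V = 4Q/(πD²) = 1.472 m/s; Re = 3.18×10^5; ε/D = 4.96×10^-4; f = 0.01798
h_f = f(L/D)V²/2g = 7.236 m
Total head H = z + h_f = 35.4 + 7.236 = 42.64 m
P_hyd = ρgQH = 792.0·9.81·0.136·42.64 = 45.05 kW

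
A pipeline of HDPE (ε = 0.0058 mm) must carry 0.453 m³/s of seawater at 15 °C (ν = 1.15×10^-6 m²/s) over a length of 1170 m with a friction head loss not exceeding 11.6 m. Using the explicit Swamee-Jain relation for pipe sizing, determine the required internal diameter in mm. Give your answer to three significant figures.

Swamee-Jain (Type III): D = 0.66·[ε^1.25·(LQ²/(gh_f))^4.75 + ν·Q^9.4·(L/(gh_f))^5.2]^0.04
LQ²/(gh_f) = 2.110; L/(gh_f) = 10.28
Term 1 = ε^1.25·(…)^4.75 = 9.87×10^-6; Term 2 = ν·Q^9.4·(…)^5.2 = 1.23×10^-4
D = 0.66·(9.87×10^-6 + 1.23×10^-4)^0.04 = 0.4619 m = 462 mm
Check: V = 2.70 m/s, Re = 1.09×10^6, f = 0.01177, h_f = 11.1 m ≈ 11.6 m ✓

D ≈ 462 mm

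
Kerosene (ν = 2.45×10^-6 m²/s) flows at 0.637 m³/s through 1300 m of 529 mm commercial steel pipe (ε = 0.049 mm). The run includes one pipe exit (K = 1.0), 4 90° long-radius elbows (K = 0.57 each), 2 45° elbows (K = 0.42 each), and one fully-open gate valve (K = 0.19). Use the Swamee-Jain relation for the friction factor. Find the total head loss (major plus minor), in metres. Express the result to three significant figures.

H_L ≈ 16.6 m

V = 4Q/(πD²) = 2.898 m/s; V²/2g = 0.4281 m
Re = 6.26×10^5, ε/D = 9.26×10^-5 → f = 0.01402 (Swamee-Jain)
Major: h_f = f(L/D)·V²/2g = 0.01402·2457·0.4281 = 14.75 m
Minor: ΣK = 4.31; h_m = ΣK·V²/2g = 1.845 m
Total H_L = 14.75 + 1.845 = 16.60 m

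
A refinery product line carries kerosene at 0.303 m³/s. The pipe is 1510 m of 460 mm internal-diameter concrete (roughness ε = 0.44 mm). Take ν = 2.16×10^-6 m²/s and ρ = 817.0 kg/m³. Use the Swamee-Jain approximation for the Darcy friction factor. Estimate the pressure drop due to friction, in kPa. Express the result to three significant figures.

Δp ≈ 90.7 kPa

V = 4Q/(πD²) = 4·0.303/(π·0.460²) = 1.823 m/s
Re = VD/ν = 1.823·0.460/2.16×10^-6 = 3.88×10^5 → turbulent
ε/D = 0.44/460 = 9.57×10^-4
Swamee-Jain: f = 0.02034
h_f = f(L/D)V²/(2g) = 0.02034·(1510/0.460)·1.823²/(2·9.81) = 11.31 m
Δp = ρg·h_f = 817.0·9.81·11.31 = 90.67 kPa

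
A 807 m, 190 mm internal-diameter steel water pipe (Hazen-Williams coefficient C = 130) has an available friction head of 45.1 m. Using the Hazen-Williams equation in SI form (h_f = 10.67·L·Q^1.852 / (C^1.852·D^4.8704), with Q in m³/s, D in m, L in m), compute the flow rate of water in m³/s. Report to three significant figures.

Q ≈ 0.0967 m³/s

Rearranging: Q = [h_f·C^1.852·D^4.8704 / (10.67·L)]^(1/1.852)
Q = [45.1·130^1.852·0.190^4.8704 / (10.67·807)]^0.540 = 0.09675 m³/s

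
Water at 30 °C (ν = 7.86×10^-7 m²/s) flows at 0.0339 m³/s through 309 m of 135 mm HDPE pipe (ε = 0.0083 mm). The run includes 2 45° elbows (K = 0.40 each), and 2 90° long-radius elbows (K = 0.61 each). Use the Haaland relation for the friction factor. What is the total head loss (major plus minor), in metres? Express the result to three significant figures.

H_L ≈ 9.88 m

V = 4Q/(πD²) = 2.368 m/s; V²/2g = 0.2859 m
Re = 4.07×10^5, ε/D = 6.15×10^-5 → f = 0.01422 (Haaland)
Major: h_f = f(L/D)·V²/2g = 0.01422·2289·0.2859 = 9.303 m
Minor: ΣK = 2.02; h_m = ΣK·V²/2g = 0.5775 m
Total H_L = 9.303 + 0.5775 = 9.881 m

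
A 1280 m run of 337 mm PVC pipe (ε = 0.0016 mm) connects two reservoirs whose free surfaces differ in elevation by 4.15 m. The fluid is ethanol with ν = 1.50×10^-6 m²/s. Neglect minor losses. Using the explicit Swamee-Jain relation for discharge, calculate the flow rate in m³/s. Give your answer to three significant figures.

Swamee-Jain (Type II): Q = -0.965·√(gD⁵h_f/L)·ln[ε/(3.7D) + √(3.17ν²L/(gD³h_f))]
√(gD⁵h_f/L) = √(9.81·0.337⁵·4.15/1280) = 0.01176
ε/(3.7D) = 1.28×10^-6; √(3.17ν²L/(gD³h_f)) = 7.65×10^-5
Q = -0.965·0.01176·ln(7.783×10^-5) = 0.1073 m³/s
Check: V = 1.20 m/s, Re = 2.70×10^5, f = 0.01471, h_f = 4.12 m ≈ 4.15 m ✓

Q ≈ 0.107 m³/s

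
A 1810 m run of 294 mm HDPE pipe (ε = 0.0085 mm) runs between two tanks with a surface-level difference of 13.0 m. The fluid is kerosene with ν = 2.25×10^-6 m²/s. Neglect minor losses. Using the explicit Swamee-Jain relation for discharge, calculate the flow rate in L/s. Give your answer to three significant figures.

Q ≈ 110 L/s

Swamee-Jain (Type II): Q = -0.965·√(gD⁵h_f/L)·ln[ε/(3.7D) + √(3.17ν²L/(gD³h_f))]
√(gD⁵h_f/L) = √(9.81·0.294⁵·13.0/1810) = 0.01244
ε/(3.7D) = 7.81×10^-6; √(3.17ν²L/(gD³h_f)) = 9.47×10^-5
Q = -0.965·0.01244·ln(1.025×10^-4) = 0.1103 m³/s
Check: V = 1.62 m/s, Re = 2.12×10^5, f = 0.01563, h_f = 12.9 m ≈ 13.0 m ✓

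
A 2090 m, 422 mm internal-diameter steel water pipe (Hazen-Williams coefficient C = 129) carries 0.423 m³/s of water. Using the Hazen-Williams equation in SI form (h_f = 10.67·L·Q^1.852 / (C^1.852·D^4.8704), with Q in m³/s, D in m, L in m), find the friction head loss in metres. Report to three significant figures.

h_f ≈ 37.4 m

h_f = 10.67·2090·0.423^1.852 / (129^1.852·0.422^4.8704) = 37.36 m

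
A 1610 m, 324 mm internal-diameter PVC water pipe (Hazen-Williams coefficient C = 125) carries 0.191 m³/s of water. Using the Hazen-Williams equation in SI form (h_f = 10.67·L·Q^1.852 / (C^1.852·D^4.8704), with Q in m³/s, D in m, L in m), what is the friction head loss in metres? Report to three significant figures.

h_f = 10.67·1610·0.191^1.852 / (125^1.852·0.324^4.8704) = 25.34 m

h_f ≈ 25.3 m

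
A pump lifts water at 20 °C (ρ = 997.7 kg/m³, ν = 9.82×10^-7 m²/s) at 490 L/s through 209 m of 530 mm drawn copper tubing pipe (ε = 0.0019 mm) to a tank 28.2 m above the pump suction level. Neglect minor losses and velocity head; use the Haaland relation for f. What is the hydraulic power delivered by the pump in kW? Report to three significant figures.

V = 4Q/(πD²) = 2.221 m/s; Re = 1.20×10^6; ε/D = 3.58×10^-6; f = 0.01131
h_f = f(L/D)V²/2g = 1.121 m
Total head H = z + h_f = 28.2 + 1.121 = 29.32 m
P_hyd = ρgQH = 997.7·9.81·0.490·29.32 = 140.6 kW

P_hyd ≈ 141 kW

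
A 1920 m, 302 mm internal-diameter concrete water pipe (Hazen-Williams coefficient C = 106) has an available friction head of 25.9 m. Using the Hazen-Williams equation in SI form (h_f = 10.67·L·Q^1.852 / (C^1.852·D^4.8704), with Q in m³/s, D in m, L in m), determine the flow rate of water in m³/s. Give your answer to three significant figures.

Q ≈ 0.124 m³/s

Rearranging: Q = [h_f·C^1.852·D^4.8704 / (10.67·L)]^(1/1.852)
Q = [25.9·106^1.852·0.302^4.8704 / (10.67·1920)]^0.540 = 0.1239 m³/s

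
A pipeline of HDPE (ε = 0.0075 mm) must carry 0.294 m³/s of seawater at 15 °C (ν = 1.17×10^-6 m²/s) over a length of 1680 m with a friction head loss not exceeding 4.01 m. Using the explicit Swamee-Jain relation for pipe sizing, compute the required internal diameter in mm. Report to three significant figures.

D ≈ 528 mm

Swamee-Jain (Type III): D = 0.66·[ε^1.25·(LQ²/(gh_f))^4.75 + ν·Q^9.4·(L/(gh_f))^5.2]^0.04
LQ²/(gh_f) = 3.691; L/(gh_f) = 42.71
Term 1 = ε^1.25·(…)^4.75 = 1.94×10^-4; Term 2 = ν·Q^9.4·(…)^5.2 = 0.00354
D = 0.66·(1.94×10^-4 + 0.00354)^0.04 = 0.5278 m = 528 mm
Check: V = 1.34 m/s, Re = 6.06×10^5, f = 0.01291, h_f = 3.78 m ≈ 4.01 m ✓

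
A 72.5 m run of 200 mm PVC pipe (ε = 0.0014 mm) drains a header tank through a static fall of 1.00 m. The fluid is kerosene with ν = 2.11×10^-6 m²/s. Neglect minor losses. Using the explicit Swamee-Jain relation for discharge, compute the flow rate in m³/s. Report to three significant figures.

Swamee-Jain (Type II): Q = -0.965·√(gD⁵h_f/L)·ln[ε/(3.7D) + √(3.17ν²L/(gD³h_f))]
√(gD⁵h_f/L) = √(9.81·0.200⁵·1.00/72.5) = 0.006580
ε/(3.7D) = 1.89×10^-6; √(3.17ν²L/(gD³h_f)) = 1.14×10^-4
Q = -0.965·0.006580·ln(1.161×10^-4) = 0.05754 m³/s
Check: V = 1.83 m/s, Re = 1.74×10^5, f = 0.01603, h_f = 0.993 m ≈ 1.00 m ✓

Q ≈ 0.0575 m³/s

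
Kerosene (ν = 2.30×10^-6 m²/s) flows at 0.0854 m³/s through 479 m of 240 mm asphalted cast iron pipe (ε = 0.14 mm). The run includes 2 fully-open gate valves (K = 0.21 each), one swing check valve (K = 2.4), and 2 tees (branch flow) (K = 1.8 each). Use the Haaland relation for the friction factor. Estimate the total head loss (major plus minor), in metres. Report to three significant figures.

H_L ≈ 8.08 m

V = 4Q/(πD²) = 1.888 m/s; V²/2g = 0.1816 m
Re = 1.97×10^5, ε/D = 5.83×10^-4 → f = 0.01909 (Haaland)
Major: h_f = f(L/D)·V²/2g = 0.01909·1996·0.1816 = 6.919 m
Minor: ΣK = 6.42; h_m = ΣK·V²/2g = 1.166 m
Total H_L = 6.919 + 1.166 = 8.085 m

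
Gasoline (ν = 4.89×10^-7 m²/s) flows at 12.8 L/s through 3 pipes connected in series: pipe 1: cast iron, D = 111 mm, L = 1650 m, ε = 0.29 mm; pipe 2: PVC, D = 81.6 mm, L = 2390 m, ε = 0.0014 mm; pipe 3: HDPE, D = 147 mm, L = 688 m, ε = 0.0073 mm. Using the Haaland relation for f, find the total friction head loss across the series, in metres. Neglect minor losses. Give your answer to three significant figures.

H ≈ 159 m

Pipe 1: V = 1.323 m/s, Re = 3.00×10^5, ε/D = 0.00261, f = 0.02567, h_1 = f(L/D)V²/2g = 34.03 m
Pipe 2: V = 2.448 m/s, Re = 4.08×10^5, ε/D = 1.72×10^-5, f = 0.01372, h_2 = f(L/D)V²/2g = 122.7 m
Pipe 3: V = 0.7542 m/s, Re = 2.27×10^5, ε/D = 4.97×10^-5, f = 0.01549, h_3 = f(L/D)V²/2g = 2.101 m
Series → Q common, losses add: H = Σh = 158.9 m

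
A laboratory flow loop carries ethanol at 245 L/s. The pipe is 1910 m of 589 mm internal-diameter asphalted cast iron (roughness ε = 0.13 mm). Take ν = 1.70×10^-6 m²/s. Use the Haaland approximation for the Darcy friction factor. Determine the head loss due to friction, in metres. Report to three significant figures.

V = 4Q/(πD²) = 4·0.245/(π·0.589²) = 0.8992 m/s
Re = VD/ν = 0.8992·0.589/1.70×10^-6 = 3.12×10^5 → turbulent
ε/D = 0.13/589 = 2.21×10^-4
Haaland: f = 0.01616
h_f = f(L/D)V²/(2g) = 0.01616·(1910/0.589)·0.8992²/(2·9.81) = 2.159 m

h_f ≈ 2.16 m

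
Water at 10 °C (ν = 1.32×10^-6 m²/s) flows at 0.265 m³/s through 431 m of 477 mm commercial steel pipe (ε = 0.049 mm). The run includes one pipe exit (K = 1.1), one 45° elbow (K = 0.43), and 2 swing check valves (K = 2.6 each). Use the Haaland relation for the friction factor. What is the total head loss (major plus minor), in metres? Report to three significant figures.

V = 4Q/(πD²) = 1.483 m/s; V²/2g = 0.1121 m
Re = 5.36×10^5, ε/D = 1.03×10^-4 → f = 0.01418 (Haaland)
Major: h_f = f(L/D)·V²/2g = 0.01418·903.6·0.1121 = 1.436 m
Minor: ΣK = 6.73; h_m = ΣK·V²/2g = 0.7543 m
Total H_L = 1.436 + 0.7543 = 2.191 m

H_L ≈ 2.19 m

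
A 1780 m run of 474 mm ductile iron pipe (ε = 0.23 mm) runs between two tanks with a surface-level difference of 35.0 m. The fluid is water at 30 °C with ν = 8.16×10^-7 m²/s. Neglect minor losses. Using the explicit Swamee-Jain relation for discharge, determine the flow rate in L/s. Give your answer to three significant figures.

Swamee-Jain (Type II): Q = -0.965·√(gD⁵h_f/L)·ln[ε/(3.7D) + √(3.17ν²L/(gD³h_f))]
√(gD⁵h_f/L) = √(9.81·0.474⁵·35.0/1780) = 0.06794
ε/(3.7D) = 1.31×10^-4; √(3.17ν²L/(gD³h_f)) = 1.01×10^-5
Q = -0.965·0.06794·ln(1.413×10^-4) = 0.5812 m³/s
Check: V = 3.29 m/s, Re = 1.91×10^6, f = 0.01694, h_f = 35.2 m ≈ 35.0 m ✓

Q ≈ 581 L/s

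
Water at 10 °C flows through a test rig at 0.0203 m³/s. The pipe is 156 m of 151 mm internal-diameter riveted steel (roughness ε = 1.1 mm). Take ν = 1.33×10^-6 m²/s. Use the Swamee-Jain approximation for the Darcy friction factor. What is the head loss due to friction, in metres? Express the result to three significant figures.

h_f ≈ 2.36 m

V = 4Q/(πD²) = 4·0.0203/(π·0.151²) = 1.134 m/s
Re = VD/ν = 1.134·0.151/1.33×10^-6 = 1.29×10^5 → turbulent
ε/D = 1.1/151 = 0.00728
Swamee-Jain: f = 0.03494
h_f = f(L/D)V²/(2g) = 0.03494·(156/0.151)·1.134²/(2·9.81) = 2.364 m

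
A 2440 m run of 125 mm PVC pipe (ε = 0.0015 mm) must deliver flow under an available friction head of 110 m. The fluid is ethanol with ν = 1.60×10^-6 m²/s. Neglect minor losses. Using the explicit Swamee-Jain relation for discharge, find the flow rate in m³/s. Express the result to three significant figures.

Swamee-Jain (Type II): Q = -0.965·√(gD⁵h_f/L)·ln[ε/(3.7D) + √(3.17ν²L/(gD³h_f))]
√(gD⁵h_f/L) = √(9.81·0.125⁵·110/2440) = 0.003674
ε/(3.7D) = 3.24×10^-6; √(3.17ν²L/(gD³h_f)) = 9.69×10^-5
Q = -0.965·0.003674·ln(1.002×10^-4) = 0.03265 m³/s
Check: V = 2.66 m/s, Re = 2.08×10^5, f = 0.01553, h_f = 109 m ≈ 110 m ✓

Q ≈ 0.0326 m³/s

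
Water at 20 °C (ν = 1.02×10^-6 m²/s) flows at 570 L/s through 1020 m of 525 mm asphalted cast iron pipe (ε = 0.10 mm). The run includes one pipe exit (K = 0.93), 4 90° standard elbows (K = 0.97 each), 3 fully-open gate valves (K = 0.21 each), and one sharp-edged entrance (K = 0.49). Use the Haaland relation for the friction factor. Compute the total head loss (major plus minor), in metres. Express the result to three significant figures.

V = 4Q/(πD²) = 2.633 m/s; V²/2g = 0.3534 m
Re = 1.36×10^6, ε/D = 1.90×10^-4 → f = 0.01428 (Haaland)
Major: h_f = f(L/D)·V²/2g = 0.01428·1943·0.3534 = 9.806 m
Minor: ΣK = 5.93; h_m = ΣK·V²/2g = 2.096 m
Total H_L = 9.806 + 2.096 = 11.90 m

H_L ≈ 11.9 m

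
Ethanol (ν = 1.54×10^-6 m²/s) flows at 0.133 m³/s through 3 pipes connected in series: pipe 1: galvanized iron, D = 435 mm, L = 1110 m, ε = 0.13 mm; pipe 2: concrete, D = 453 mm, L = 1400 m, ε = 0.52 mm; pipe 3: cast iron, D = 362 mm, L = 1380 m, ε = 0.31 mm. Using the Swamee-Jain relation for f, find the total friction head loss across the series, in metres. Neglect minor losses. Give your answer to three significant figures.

Pipe 1: V = 0.8949 m/s, Re = 2.53×10^5, ε/D = 2.99×10^-4, f = 0.01734, h_1 = f(L/D)V²/2g = 1.806 m
Pipe 2: V = 0.8252 m/s, Re = 2.43×10^5, ε/D = 0.00115, f = 0.02154, h_2 = f(L/D)V²/2g = 2.311 m
Pipe 3: V = 1.292 m/s, Re = 3.04×10^5, ε/D = 8.56×10^-4, f = 0.02011, h_3 = f(L/D)V²/2g = 6.526 m
Series → Q common, losses add: H = Σh = 10.64 m

H ≈ 10.6 m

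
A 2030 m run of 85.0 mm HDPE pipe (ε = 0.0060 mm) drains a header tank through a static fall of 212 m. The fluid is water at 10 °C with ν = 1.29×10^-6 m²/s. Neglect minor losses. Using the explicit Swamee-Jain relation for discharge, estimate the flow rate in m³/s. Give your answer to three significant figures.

Q ≈ 0.0187 m³/s

Swamee-Jain (Type II): Q = -0.965·√(gD⁵h_f/L)·ln[ε/(3.7D) + √(3.17ν²L/(gD³h_f))]
√(gD⁵h_f/L) = √(9.81·0.0850⁵·212/2030) = 0.002132
ε/(3.7D) = 1.91×10^-5; √(3.17ν²L/(gD³h_f)) = 9.16×10^-5
Q = -0.965·0.002132·ln(1.106×10^-4) = 0.01874 m³/s
Check: V = 3.30 m/s, Re = 2.18×10^5, f = 0.01593, h_f = 212 m ≈ 212 m ✓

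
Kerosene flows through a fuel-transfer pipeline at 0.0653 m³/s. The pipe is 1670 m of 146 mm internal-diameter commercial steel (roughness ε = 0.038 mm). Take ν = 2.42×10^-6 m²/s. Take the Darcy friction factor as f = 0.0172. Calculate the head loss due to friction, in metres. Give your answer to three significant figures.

h_f ≈ 153 m

V = 4Q/(πD²) = 4·0.0653/(π·0.146²) = 3.900 m/s
h_f = f(L/D)V²/(2g) = 0.01720·(1670/0.146)·3.900²/(2·9.81) = 152.6 m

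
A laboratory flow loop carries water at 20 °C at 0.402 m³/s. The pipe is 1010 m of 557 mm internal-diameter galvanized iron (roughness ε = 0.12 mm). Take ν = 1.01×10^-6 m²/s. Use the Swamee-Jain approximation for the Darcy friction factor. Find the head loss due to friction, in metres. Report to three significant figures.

h_f ≈ 3.78 m

V = 4Q/(πD²) = 4·0.402/(π·0.557²) = 1.650 m/s
Re = VD/ν = 1.650·0.557/1.01×10^-6 = 9.10×10^5 → turbulent
ε/D = 0.12/557 = 2.15×10^-4
Swamee-Jain: f = 0.01502
h_f = f(L/D)V²/(2g) = 0.01502·(1010/0.557)·1.650²/(2·9.81) = 3.777 m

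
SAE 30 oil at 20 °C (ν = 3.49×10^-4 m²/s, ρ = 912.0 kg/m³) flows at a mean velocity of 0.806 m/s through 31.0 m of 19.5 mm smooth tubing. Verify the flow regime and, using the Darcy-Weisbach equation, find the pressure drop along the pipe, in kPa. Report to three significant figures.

Re = VD/ν = 0.806·0.01950/3.49×10^-4 = 45.0 → laminar (Re < 2300)
f = 64/Re = 1.421
h_f = f(L/D)V²/(2g) = 1.421·(31.0/0.01950)·0.806²/(2·9.81) = 74.81 m
Δp = ρg·h_f = 912.0·9.81·74.81 = 669.3 kPa

Δp ≈ 669 kPa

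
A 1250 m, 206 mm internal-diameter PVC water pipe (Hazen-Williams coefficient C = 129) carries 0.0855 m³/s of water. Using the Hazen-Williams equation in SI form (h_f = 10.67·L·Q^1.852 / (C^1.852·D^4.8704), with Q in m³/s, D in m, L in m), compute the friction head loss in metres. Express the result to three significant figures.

h_f ≈ 38.0 m

h_f = 10.67·1250·0.0855^1.852 / (129^1.852·0.206^4.8704) = 38.02 m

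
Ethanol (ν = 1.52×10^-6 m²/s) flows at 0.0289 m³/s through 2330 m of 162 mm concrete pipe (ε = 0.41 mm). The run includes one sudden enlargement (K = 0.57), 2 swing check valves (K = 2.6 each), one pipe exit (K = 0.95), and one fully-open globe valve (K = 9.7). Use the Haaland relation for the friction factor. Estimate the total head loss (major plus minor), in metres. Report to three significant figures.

V = 4Q/(πD²) = 1.402 m/s; V²/2g = 0.1002 m
Re = 1.49×10^5, ε/D = 0.00253 → f = 0.02590 (Haaland)
Major: h_f = f(L/D)·V²/2g = 0.02590·14383·0.1002 = 37.32 m
Minor: ΣK = 16.4; h_m = ΣK·V²/2g = 1.645 m
Total H_L = 37.32 + 1.645 = 38.97 m

H_L ≈ 39.0 m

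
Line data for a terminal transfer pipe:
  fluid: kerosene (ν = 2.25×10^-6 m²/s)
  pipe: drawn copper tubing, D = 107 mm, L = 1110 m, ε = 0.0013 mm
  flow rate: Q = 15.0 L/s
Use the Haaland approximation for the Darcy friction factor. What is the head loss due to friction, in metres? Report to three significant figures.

V = 4Q/(πD²) = 4·0.0150/(π·0.107²) = 1.668 m/s
Re = VD/ν = 1.668·0.107/2.25×10^-6 = 7.93×10^4 → turbulent
ε/D = 0.0013/107 = 1.21×10^-5
Haaland: f = 0.01876
h_f = f(L/D)V²/(2g) = 0.01876·(1110/0.107)·1.668²/(2·9.81) = 27.60 m

h_f ≈ 27.6 m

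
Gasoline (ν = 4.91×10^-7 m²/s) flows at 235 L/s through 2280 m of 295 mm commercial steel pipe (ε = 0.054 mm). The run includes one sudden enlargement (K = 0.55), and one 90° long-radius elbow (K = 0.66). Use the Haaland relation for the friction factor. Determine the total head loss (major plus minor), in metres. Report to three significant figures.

H_L ≈ 65.8 m

V = 4Q/(πD²) = 3.438 m/s; V²/2g = 0.6025 m
Re = 2.07×10^6, ε/D = 1.83×10^-4 → f = 0.01397 (Haaland)
Major: h_f = f(L/D)·V²/2g = 0.01397·7729·0.6025 = 65.07 m
Minor: ΣK = 1.21; h_m = ΣK·V²/2g = 0.7290 m
Total H_L = 65.07 + 0.7290 = 65.80 m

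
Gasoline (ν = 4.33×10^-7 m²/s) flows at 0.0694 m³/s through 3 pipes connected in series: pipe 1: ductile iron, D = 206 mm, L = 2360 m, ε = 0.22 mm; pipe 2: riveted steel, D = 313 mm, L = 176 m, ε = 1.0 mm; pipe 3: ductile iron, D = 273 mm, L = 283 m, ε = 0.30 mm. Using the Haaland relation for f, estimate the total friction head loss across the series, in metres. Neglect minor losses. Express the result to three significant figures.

H ≈ 53.4 m

Pipe 1: V = 2.082 m/s, Re = 9.91×10^5, ε/D = 0.00107, f = 0.02025, h_1 = f(L/D)V²/2g = 51.27 m
Pipe 2: V = 0.9019 m/s, Re = 6.52×10^5, ε/D = 0.00319, f = 0.02687, h_2 = f(L/D)V²/2g = 0.6264 m
Pipe 3: V = 1.186 m/s, Re = 7.48×10^5, ε/D = 0.00110, f = 0.02047, h_3 = f(L/D)V²/2g = 1.520 m
Series → Q common, losses add: H = Σh = 53.41 m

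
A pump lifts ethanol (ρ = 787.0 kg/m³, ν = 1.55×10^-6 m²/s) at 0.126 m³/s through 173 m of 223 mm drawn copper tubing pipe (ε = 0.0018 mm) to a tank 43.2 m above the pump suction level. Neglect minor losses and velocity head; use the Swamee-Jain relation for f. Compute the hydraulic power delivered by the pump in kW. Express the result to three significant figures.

V = 4Q/(πD²) = 3.226 m/s; Re = 4.64×10^5; ε/D = 8.07×10^-6; f = 0.01339
h_f = f(L/D)V²/2g = 5.511 m
Total head H = z + h_f = 43.2 + 5.511 = 48.71 m
P_hyd = ρgQH = 787.0·9.81·0.126·48.71 = 47.38 kW

P_hyd ≈ 47.4 kW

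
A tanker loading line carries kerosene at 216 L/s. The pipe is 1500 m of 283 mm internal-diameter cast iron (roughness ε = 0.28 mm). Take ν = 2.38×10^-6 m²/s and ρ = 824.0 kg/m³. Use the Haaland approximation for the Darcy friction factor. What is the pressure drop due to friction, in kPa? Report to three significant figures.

V = 4Q/(πD²) = 4·0.216/(π·0.283²) = 3.434 m/s
Re = VD/ν = 3.434·0.283/2.38×10^-6 = 4.08×10^5 → turbulent
ε/D = 0.28/283 = 9.89×10^-4
Haaland: f = 0.02026
h_f = f(L/D)V²/(2g) = 0.02026·(1500/0.283)·3.434²/(2·9.81) = 64.55 m
Δp = ρg·h_f = 824.0·9.81·64.55 = 521.8 kPa

Δp ≈ 522 kPa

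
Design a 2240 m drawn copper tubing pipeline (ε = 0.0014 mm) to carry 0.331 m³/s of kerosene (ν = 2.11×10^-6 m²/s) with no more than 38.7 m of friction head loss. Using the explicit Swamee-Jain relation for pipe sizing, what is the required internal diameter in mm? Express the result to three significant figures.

Swamee-Jain (Type III): D = 0.66·[ε^1.25·(LQ²/(gh_f))^4.75 + ν·Q^9.4·(L/(gh_f))^5.2]^0.04
LQ²/(gh_f) = 0.6464; L/(gh_f) = 5.900
Term 1 = ε^1.25·(…)^4.75 = 6.06×10^-9; Term 2 = ν·Q^9.4·(…)^5.2 = 6.59×10^-7
D = 0.66·(6.06×10^-9 + 6.59×10^-7)^0.04 = 0.3737 m = 374 mm
Check: V = 3.02 m/s, Re = 5.35×10^5, f = 0.01300, h_f = 36.2 m ≈ 38.7 m ✓

D ≈ 374 mm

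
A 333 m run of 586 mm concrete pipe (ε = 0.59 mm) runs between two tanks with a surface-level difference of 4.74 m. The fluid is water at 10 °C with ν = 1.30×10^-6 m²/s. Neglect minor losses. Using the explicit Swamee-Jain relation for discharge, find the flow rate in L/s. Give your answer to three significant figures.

Swamee-Jain (Type II): Q = -0.965·√(gD⁵h_f/L)·ln[ε/(3.7D) + √(3.17ν²L/(gD³h_f))]
√(gD⁵h_f/L) = √(9.81·0.586⁵·4.74/333) = 0.09823
ε/(3.7D) = 2.72×10^-4; √(3.17ν²L/(gD³h_f)) = 1.38×10^-5
Q = -0.965·0.09823·ln(2.859×10^-4) = 0.7735 m³/s
Check: V = 2.87 m/s, Re = 1.29×10^6, f = 0.01998, h_f = 4.76 m ≈ 4.74 m ✓

Q ≈ 773 L/s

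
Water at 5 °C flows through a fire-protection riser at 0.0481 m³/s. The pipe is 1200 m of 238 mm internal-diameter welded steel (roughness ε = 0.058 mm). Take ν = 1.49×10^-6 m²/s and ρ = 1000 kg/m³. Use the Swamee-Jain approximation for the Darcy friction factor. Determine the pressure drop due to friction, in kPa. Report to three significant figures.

V = 4Q/(πD²) = 4·0.0481/(π·0.238²) = 1.081 m/s
Re = VD/ν = 1.081·0.238/1.49×10^-6 = 1.73×10^5 → turbulent
ε/D = 0.058/238 = 2.44×10^-4
Swamee-Jain: f = 0.01776
h_f = f(L/D)V²/(2g) = 0.01776·(1200/0.238)·1.081²/(2·9.81) = 5.334 m
Δp = ρg·h_f = 1000·9.81·5.334 = 52.33 kPa

Δp ≈ 52.3 kPa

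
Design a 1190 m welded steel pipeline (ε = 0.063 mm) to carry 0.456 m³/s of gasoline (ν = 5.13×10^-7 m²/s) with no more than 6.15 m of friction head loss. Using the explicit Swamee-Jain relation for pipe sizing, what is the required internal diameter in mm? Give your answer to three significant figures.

D ≈ 539 mm

Swamee-Jain (Type III): D = 0.66·[ε^1.25·(LQ²/(gh_f))^4.75 + ν·Q^9.4·(L/(gh_f))^5.2]^0.04
LQ²/(gh_f) = 4.101; L/(gh_f) = 19.72
Term 1 = ε^1.25·(…)^4.75 = 0.00458; Term 2 = ν·Q^9.4·(…)^5.2 = 0.00173
D = 0.66·(0.00458 + 0.00173)^0.04 = 0.5389 m = 539 mm
Check: V = 2.00 m/s, Re = 2.10×10^6, f = 0.01313, h_f = 5.90 m ≈ 6.15 m ✓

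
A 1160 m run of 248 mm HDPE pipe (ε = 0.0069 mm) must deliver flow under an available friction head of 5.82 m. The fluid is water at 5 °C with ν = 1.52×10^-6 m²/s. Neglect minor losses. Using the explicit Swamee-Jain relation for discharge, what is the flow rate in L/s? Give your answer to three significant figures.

Swamee-Jain (Type II): Q = -0.965·√(gD⁵h_f/L)·ln[ε/(3.7D) + √(3.17ν²L/(gD³h_f))]
√(gD⁵h_f/L) = √(9.81·0.248⁵·5.82/1160) = 0.006795
ε/(3.7D) = 7.52×10^-6; √(3.17ν²L/(gD³h_f)) = 9.88×10^-5
Q = -0.965·0.006795·ln(1.063×10^-4) = 0.05999 m³/s
Check: V = 1.24 m/s, Re = 2.03×10^5, f = 0.01575, h_f = 5.79 m ≈ 5.82 m ✓

Q ≈ 60.0 L/s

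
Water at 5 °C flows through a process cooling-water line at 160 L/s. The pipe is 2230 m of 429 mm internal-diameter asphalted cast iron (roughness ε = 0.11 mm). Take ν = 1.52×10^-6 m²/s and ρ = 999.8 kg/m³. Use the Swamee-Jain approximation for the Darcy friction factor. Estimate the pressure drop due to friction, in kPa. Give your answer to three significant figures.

Δp ≈ 53.1 kPa

V = 4Q/(πD²) = 4·0.160/(π·0.429²) = 1.107 m/s
Re = VD/ν = 1.107·0.429/1.52×10^-6 = 3.12×10^5 → turbulent
ε/D = 0.11/429 = 2.56×10^-4
Swamee-Jain: f = 0.01668
h_f = f(L/D)V²/(2g) = 0.01668·(2230/0.429)·1.107²/(2·9.81) = 5.414 m
Δp = ρg·h_f = 999.8·9.81·5.414 = 53.10 kPa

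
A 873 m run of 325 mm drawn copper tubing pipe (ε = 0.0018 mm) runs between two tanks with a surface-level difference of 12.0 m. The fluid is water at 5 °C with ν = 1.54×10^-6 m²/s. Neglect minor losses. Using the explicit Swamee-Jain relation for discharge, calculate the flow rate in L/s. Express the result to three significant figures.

Q ≈ 215 L/s

Swamee-Jain (Type II): Q = -0.965·√(gD⁵h_f/L)·ln[ε/(3.7D) + √(3.17ν²L/(gD³h_f))]
√(gD⁵h_f/L) = √(9.81·0.325⁵·12.0/873) = 0.02211
ε/(3.7D) = 1.50×10^-6; √(3.17ν²L/(gD³h_f)) = 4.03×10^-5
Q = -0.965·0.02211·ln(4.180×10^-5) = 0.2151 m³/s
Check: V = 2.59 m/s, Re = 5.47×10^5, f = 0.01298, h_f = 11.9 m ≈ 12.0 m ✓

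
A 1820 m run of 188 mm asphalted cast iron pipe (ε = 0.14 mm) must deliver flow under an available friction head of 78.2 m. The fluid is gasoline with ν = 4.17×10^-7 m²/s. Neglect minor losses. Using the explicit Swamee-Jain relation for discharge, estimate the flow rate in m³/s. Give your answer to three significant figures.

Q ≈ 0.0811 m³/s

Swamee-Jain (Type II): Q = -0.965·√(gD⁵h_f/L)·ln[ε/(3.7D) + √(3.17ν²L/(gD³h_f))]
√(gD⁵h_f/L) = √(9.81·0.188⁵·78.2/1820) = 0.009949
ε/(3.7D) = 2.01×10^-4; √(3.17ν²L/(gD³h_f)) = 1.40×10^-5
Q = -0.965·0.009949·ln(2.153×10^-4) = 0.08107 m³/s
Check: V = 2.92 m/s, Re = 1.32×10^6, f = 0.01867, h_f = 78.6 m ≈ 78.2 m ✓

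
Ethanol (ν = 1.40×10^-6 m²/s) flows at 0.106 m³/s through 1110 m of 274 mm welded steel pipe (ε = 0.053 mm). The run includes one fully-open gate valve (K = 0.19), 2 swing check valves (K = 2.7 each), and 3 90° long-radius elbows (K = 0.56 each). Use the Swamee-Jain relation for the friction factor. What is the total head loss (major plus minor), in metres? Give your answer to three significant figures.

V = 4Q/(πD²) = 1.798 m/s; V²/2g = 0.1647 m
Re = 3.52×10^5, ε/D = 1.93×10^-4 → f = 0.01598 (Swamee-Jain)
Major: h_f = f(L/D)·V²/2g = 0.01598·4051·0.1647 = 10.66 m
Minor: ΣK = 7.27; h_m = ΣK·V²/2g = 1.197 m
Total H_L = 10.66 + 1.197 = 11.86 m

H_L ≈ 11.9 m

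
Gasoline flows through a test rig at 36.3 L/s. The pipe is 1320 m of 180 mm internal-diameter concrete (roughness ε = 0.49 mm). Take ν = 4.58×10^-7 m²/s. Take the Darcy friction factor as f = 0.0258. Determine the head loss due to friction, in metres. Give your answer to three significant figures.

V = 4Q/(πD²) = 4·0.0363/(π·0.180²) = 1.426 m/s
h_f = f(L/D)V²/(2g) = 0.02580·(1320/0.180)·1.426²/(2·9.81) = 19.62 m

h_f ≈ 19.6 m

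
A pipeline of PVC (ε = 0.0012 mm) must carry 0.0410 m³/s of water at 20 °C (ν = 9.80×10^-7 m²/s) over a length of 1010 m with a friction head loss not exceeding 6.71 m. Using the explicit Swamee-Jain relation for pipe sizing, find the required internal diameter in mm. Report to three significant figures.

Swamee-Jain (Type III): D = 0.66·[ε^1.25·(LQ²/(gh_f))^4.75 + ν·Q^9.4·(L/(gh_f))^5.2]^0.04
LQ²/(gh_f) = 0.02579; L/(gh_f) = 15.34
Term 1 = ε^1.25·(…)^4.75 = 1.13×10^-15; Term 2 = ν·Q^9.4·(…)^5.2 = 1.31×10^-13
D = 0.66·(1.13×10^-15 + 1.31×10^-13)^0.04 = 0.2016 m = 202 mm
Check: V = 1.28 m/s, Re = 2.64×10^5, f = 0.01479, h_f = 6.23 m ≈ 6.71 m ✓

D ≈ 202 mm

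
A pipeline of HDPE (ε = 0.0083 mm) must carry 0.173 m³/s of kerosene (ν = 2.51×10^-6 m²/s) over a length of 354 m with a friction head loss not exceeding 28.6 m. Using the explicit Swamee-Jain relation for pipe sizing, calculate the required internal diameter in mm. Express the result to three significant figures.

D ≈ 215 mm

Swamee-Jain (Type III): D = 0.66·[ε^1.25·(LQ²/(gh_f))^4.75 + ν·Q^9.4·(L/(gh_f))^5.2]^0.04
LQ²/(gh_f) = 0.03776; L/(gh_f) = 1.262
Term 1 = ε^1.25·(…)^4.75 = 7.76×10^-14; Term 2 = ν·Q^9.4·(…)^5.2 = 5.79×10^-13
D = 0.66·(7.76×10^-14 + 5.79×10^-13)^0.04 = 0.2149 m = 215 mm
Check: V = 4.77 m/s, Re = 4.08×10^5, f = 0.01410, h_f = 26.9 m ≈ 28.6 m ✓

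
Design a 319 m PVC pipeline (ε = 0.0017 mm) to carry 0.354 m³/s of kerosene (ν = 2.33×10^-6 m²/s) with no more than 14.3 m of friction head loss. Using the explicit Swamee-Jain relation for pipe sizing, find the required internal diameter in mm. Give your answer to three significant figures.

D ≈ 316 mm

Swamee-Jain (Type III): D = 0.66·[ε^1.25·(LQ²/(gh_f))^4.75 + ν·Q^9.4·(L/(gh_f))^5.2]^0.04
LQ²/(gh_f) = 0.2850; L/(gh_f) = 2.274
Term 1 = ε^1.25·(…)^4.75 = 1.58×10^-10; Term 2 = ν·Q^9.4·(…)^5.2 = 9.62×10^-9
D = 0.66·(1.58×10^-10 + 9.62×10^-9)^0.04 = 0.3156 m = 316 mm
Check: V = 4.52 m/s, Re = 6.13×10^5, f = 0.01273, h_f = 13.4 m ≈ 14.3 m ✓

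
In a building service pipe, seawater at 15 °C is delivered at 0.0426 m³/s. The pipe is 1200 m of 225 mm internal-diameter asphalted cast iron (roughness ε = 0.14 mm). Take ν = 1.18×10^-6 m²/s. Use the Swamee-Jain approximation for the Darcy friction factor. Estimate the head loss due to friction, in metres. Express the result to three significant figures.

h_f ≈ 6.09 m

V = 4Q/(πD²) = 4·0.0426/(π·0.225²) = 1.071 m/s
Re = VD/ν = 1.071·0.225/1.18×10^-6 = 2.04×10^5 → turbulent
ε/D = 0.14/225 = 6.22×10^-4
Swamee-Jain: f = 0.01952
h_f = f(L/D)V²/(2g) = 0.01952·(1200/0.225)·1.071²/(2·9.81) = 6.090 m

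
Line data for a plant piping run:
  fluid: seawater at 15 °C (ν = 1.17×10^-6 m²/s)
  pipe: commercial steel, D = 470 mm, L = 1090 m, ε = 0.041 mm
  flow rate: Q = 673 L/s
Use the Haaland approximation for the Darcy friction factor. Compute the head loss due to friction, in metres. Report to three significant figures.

V = 4Q/(πD²) = 4·0.673/(π·0.470²) = 3.879 m/s
Re = VD/ν = 3.879·0.470/1.17×10^-6 = 1.56×10^6 → turbulent
ε/D = 0.041/470 = 8.72×10^-5
Haaland: f = 0.01270
h_f = f(L/D)V²/(2g) = 0.01270·(1090/0.470)·3.879²/(2·9.81) = 22.58 m

h_f ≈ 22.6 m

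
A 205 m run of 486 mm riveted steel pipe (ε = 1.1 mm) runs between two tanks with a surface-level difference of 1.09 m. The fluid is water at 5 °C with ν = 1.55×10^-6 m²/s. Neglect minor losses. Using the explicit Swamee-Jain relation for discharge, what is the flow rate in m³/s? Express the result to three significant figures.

Swamee-Jain (Type II): Q = -0.965·√(gD⁵h_f/L)·ln[ε/(3.7D) + √(3.17ν²L/(gD³h_f))]
√(gD⁵h_f/L) = √(9.81·0.486⁵·1.09/205) = 0.03761
ε/(3.7D) = 6.12×10^-4; √(3.17ν²L/(gD³h_f)) = 3.57×10^-5
Q = -0.965·0.03761·ln(6.474×10^-4) = 0.2665 m³/s
Check: V = 1.44 m/s, Re = 4.50×10^5, f = 0.02470, h_f = 1.10 m ≈ 1.09 m ✓

Q ≈ 0.266 m³/s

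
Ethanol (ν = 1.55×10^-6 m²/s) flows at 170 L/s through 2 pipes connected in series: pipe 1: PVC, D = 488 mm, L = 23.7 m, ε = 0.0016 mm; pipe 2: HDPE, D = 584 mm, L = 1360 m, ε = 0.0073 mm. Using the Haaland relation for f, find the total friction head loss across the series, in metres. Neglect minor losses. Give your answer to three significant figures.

Pipe 1: V = 0.9089 m/s, Re = 2.86×10^5, ε/D = 3.28×10^-6, f = 0.01450, h_1 = f(L/D)V²/2g = 0.02964 m
Pipe 2: V = 0.6346 m/s, Re = 2.39×10^5, ε/D = 1.25×10^-5, f = 0.01506, h_2 = f(L/D)V²/2g = 0.7199 m
Series → Q common, losses add: H = Σh = 0.7496 m

H ≈ 0.750 m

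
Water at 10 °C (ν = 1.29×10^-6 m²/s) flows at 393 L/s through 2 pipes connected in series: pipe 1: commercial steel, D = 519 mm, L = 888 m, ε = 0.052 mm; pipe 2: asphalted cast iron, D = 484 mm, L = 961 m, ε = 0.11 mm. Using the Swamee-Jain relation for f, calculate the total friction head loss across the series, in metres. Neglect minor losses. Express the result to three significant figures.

H ≈ 11.2 m

Pipe 1: V = 1.858 m/s, Re = 7.47×10^5, ε/D = 1.00×10^-4, f = 0.01387, h_1 = f(L/D)V²/2g = 4.173 m
Pipe 2: V = 2.136 m/s, Re = 8.01×10^5, ε/D = 2.27×10^-4, f = 0.01525, h_2 = f(L/D)V²/2g = 7.041 m
Series → Q common, losses add: H = Σh = 11.21 m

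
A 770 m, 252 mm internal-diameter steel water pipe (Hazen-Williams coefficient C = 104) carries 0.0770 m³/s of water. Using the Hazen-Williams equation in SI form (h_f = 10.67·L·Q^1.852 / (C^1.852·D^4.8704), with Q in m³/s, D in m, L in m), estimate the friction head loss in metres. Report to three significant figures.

h_f = 10.67·770·0.0770^1.852 / (104^1.852·0.252^4.8704) = 10.77 m

h_f ≈ 10.8 m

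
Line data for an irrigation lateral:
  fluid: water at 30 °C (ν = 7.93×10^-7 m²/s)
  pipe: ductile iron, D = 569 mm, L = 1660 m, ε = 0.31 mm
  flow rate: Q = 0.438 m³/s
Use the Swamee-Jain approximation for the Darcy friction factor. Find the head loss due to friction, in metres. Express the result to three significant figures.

h_f ≈ 7.72 m

V = 4Q/(πD²) = 4·0.438/(π·0.569²) = 1.723 m/s
Re = VD/ν = 1.723·0.569/7.93×10^-7 = 1.24×10^6 → turbulent
ε/D = 0.31/569 = 5.45×10^-4
Swamee-Jain: f = 0.01750
h_f = f(L/D)V²/(2g) = 0.01750·(1660/0.569)·1.723²/(2·9.81) = 7.721 m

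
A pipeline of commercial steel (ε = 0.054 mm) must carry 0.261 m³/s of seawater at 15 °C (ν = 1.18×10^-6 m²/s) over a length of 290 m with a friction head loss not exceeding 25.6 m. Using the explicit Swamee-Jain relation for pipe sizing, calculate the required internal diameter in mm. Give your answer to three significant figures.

Swamee-Jain (Type III): D = 0.66·[ε^1.25·(LQ²/(gh_f))^4.75 + ν·Q^9.4·(L/(gh_f))^5.2]^0.04
LQ²/(gh_f) = 0.07866; L/(gh_f) = 1.155
Term 1 = ε^1.25·(…)^4.75 = 2.63×10^-11; Term 2 = ν·Q^9.4·(…)^5.2 = 8.19×10^-12
D = 0.66·(2.63×10^-11 + 8.19×10^-12)^0.04 = 0.2518 m = 252 mm
Check: V = 5.24 m/s, Re = 1.12×10^6, f = 0.01484, h_f = 23.9 m ≈ 25.6 m ✓

D ≈ 252 mm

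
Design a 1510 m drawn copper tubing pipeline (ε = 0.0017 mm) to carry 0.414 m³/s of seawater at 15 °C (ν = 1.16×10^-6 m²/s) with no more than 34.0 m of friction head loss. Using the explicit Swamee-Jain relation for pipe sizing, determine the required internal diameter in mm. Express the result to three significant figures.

Swamee-Jain (Type III): D = 0.66·[ε^1.25·(LQ²/(gh_f))^4.75 + ν·Q^9.4·(L/(gh_f))^5.2]^0.04
LQ²/(gh_f) = 0.7759; L/(gh_f) = 4.527
Term 1 = ε^1.25·(…)^4.75 = 1.84×10^-8; Term 2 = ν·Q^9.4·(…)^5.2 = 7.49×10^-7
D = 0.66·(1.84×10^-8 + 7.49×10^-7)^0.04 = 0.3758 m = 376 mm
Check: V = 3.73 m/s, Re = 1.21×10^6, f = 0.01137, h_f = 32.4 m ≈ 34.0 m ✓

D ≈ 376 mm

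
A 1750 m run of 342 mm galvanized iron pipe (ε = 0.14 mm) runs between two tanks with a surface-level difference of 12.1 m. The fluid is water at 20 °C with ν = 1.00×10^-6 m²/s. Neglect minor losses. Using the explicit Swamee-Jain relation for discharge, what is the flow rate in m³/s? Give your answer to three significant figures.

Q ≈ 0.152 m³/s

Swamee-Jain (Type II): Q = -0.965·√(gD⁵h_f/L)·ln[ε/(3.7D) + √(3.17ν²L/(gD³h_f))]
√(gD⁵h_f/L) = √(9.81·0.342⁵·12.1/1750) = 0.01781
ε/(3.7D) = 1.11×10^-4; √(3.17ν²L/(gD³h_f)) = 3.42×10^-5
Q = -0.965·0.01781·ln(1.448×10^-4) = 0.1520 m³/s
Check: V = 1.65 m/s, Re = 5.66×10^5, f = 0.01707, h_f = 12.2 m ≈ 12.1 m ✓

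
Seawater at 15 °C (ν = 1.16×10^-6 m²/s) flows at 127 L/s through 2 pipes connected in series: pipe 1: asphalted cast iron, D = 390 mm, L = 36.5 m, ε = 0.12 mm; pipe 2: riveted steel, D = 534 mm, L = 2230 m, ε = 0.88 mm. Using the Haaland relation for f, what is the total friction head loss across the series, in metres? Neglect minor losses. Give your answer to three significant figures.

Pipe 1: V = 1.063 m/s, Re = 3.57×10^5, ε/D = 3.08×10^-4, f = 0.01661, h_1 = f(L/D)V²/2g = 0.08955 m
Pipe 2: V = 0.5671 m/s, Re = 2.61×10^5, ε/D = 0.00165, f = 0.02300, h_2 = f(L/D)V²/2g = 1.574 m
Series → Q common, losses add: H = Σh = 1.663 m

H ≈ 1.66 m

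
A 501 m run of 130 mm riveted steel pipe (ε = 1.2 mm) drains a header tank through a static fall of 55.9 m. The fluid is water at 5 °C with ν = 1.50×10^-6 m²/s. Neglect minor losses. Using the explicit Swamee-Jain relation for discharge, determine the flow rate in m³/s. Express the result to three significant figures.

Q ≈ 0.0367 m³/s

Swamee-Jain (Type II): Q = -0.965·√(gD⁵h_f/L)·ln[ε/(3.7D) + √(3.17ν²L/(gD³h_f))]
√(gD⁵h_f/L) = √(9.81·0.130⁵·55.9/501) = 0.006375
ε/(3.7D) = 0.00249; √(3.17ν²L/(gD³h_f)) = 5.45×10^-5
Q = -0.965·0.006375·ln(0.002549) = 0.03674 m³/s
Check: V = 2.77 m/s, Re = 2.40×10^5, f = 0.03730, h_f = 56.1 m ≈ 55.9 m ✓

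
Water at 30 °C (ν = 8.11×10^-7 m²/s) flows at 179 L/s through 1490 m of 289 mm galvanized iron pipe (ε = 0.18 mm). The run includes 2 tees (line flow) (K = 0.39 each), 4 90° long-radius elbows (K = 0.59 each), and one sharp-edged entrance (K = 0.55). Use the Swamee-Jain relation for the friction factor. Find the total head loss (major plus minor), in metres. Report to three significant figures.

H_L ≈ 36.8 m

V = 4Q/(πD²) = 2.729 m/s; V²/2g = 0.3795 m
Re = 9.72×10^5, ε/D = 6.23×10^-4 → f = 0.01809 (Swamee-Jain)
Major: h_f = f(L/D)·V²/2g = 0.01809·5156·0.3795 = 35.40 m
Minor: ΣK = 3.69; h_m = ΣK·V²/2g = 1.400 m
Total H_L = 35.40 + 1.400 = 36.80 m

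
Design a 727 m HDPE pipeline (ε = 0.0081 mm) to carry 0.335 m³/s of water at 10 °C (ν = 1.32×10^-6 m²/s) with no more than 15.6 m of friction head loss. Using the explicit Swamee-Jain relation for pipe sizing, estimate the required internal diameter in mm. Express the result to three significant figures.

D ≈ 354 mm

Swamee-Jain (Type III): D = 0.66·[ε^1.25·(LQ²/(gh_f))^4.75 + ν·Q^9.4·(L/(gh_f))^5.2]^0.04
LQ²/(gh_f) = 0.5331; L/(gh_f) = 4.751
Term 1 = ε^1.25·(…)^4.75 = 2.18×10^-8; Term 2 = ν·Q^9.4·(…)^5.2 = 1.50×10^-7
D = 0.66·(2.18×10^-8 + 1.50×10^-7)^0.04 = 0.3539 m = 354 mm
Check: V = 3.41 m/s, Re = 9.13×10^5, f = 0.01230, h_f = 14.9 m ≈ 15.6 m ✓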